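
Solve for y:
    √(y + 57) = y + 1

y = 7

Square both sides: y + 57 = (y + 1)².
Expand and rearrange: y² + y - 56 = 0.
Solving gives y = 7 or y = -8.
Check each candidate in the original equation:
  y = 7: √(64) = 8, while y + 1 = 8 — valid.
  y = -8: √(49) = 7, while y + 1 = -7 — extraneous.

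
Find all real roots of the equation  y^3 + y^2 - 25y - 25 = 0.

Possible rational roots are divisors of -25. Testing y = -5 gives 0, so (y + 5) is a factor.
Divide: y^3 + y^2 - 25y - 25 = (y + 5)(y^2 - 4y - 5).
Factor the quadratic: y = 5 or y = -1.

y = -5 or y = -1 or y = 5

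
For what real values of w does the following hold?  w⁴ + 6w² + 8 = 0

No real solutions.

Let u = w². The equation becomes u² + 6u + 8 = 0.
Factor: (u + 4)(u + 2) = 0, so u = -4 or u = -2.
w² = -4 < 0 has no real solution.
w² = -2 < 0 has no real solution.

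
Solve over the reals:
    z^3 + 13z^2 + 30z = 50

Rearrange: z^3 + 13z^2 + 30z - 50 = 0.
Possible rational roots are divisors of -50. Testing z = -5 gives 0, so (z + 5) is a factor.
Divide: z^3 + 13z^2 + 30z - 50 = (z + 5)(z^2 + 8z - 10).
Apply the quadratic formula to z^2 + 8z - 10 = 0: z = (-8 +/- sqrt(104))/2, i.e. z ~= 1.099 or z ~= -9.099.

z = -9.099 or z = -5 or z = 1.099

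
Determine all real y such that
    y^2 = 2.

y = -1.4142 or y = 1.4142

Rearrange to standard form: y^2 - 2 = 0.
Discriminant: (0)^2 - 4*1*(-2) = 8.
Quadratic formula: y = (0 +/- sqrt(8)) / 2.
So y = sqrt(2) ~= 1.4142 or y = -sqrt(2) ~= -1.4142.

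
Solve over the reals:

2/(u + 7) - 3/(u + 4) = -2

Multiply both sides by (u + 7)(u + 4):
2(u + 4) - 3(u + 7) = -2(u + 7)(u + 4).
Expand and collect terms: -2u² - 21u - 43 = 0.
By the quadratic formula, u = (21 ± √97) / -4, so u ≈ -7.7122 or u ≈ -2.7878.
Neither value makes a denominator zero (u ≠ -7, u ≠ -4), so both are valid.

u = -7.7122 or u = -2.7878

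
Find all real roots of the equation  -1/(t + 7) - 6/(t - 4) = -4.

Multiply both sides by (t + 7)(t - 4):
-(t - 4) - 6(t + 7) = -4(t + 7)(t - 4).
Expand and collect terms: -4t² - 5t + 150 = 0.
By the quadratic formula, t = (5 ± √2425) / -8, so t ≈ -6.7805 or t ≈ 5.5305.
Neither value makes a denominator zero (t ≠ -7, t ≠ 4), so both are valid.

t = -6.7805 or t = 5.5305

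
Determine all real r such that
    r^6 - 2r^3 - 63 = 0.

r = -1.9129 or r = 2.0801

Let u = r^3. The equation becomes u^2 - 2u - 63 = 0.
Factor: (u - 9)(u + 7) = 0, so u = 9 or u = -7.
r^3 = 9 gives r = (9)^(1/3) ~= 2.0801.
r^3 = -7 gives r = -(7)^(1/3) ~= -1.9129.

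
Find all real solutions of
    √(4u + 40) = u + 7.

Square both sides: 4u + 40 = (u + 7)².
Expand and rearrange: u² + 10u + 9 = 0.
Solving gives u = -1 or u = -9.
Check each candidate in the original equation:
  u = -1: √(36) = 6, while u + 7 = 6 — valid.
  u = -9: √(4) = 2, while u + 7 = -2 — extraneous.

u = -1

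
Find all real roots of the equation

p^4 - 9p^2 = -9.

p = -2.8025 or p = -1.0705 or p = 1.0705 or p = 2.8025

Let u = p^2. The equation becomes u^2 - 9u + 9 = 0.
By the quadratic formula, u = 3*sqrt(5)/2 + 9/2 or u = 9/2 - 3*sqrt(5)/2.
p^2 = 3*sqrt(5)/2 + 9/2 gives p = +/-sqrt(3*sqrt(5)/2 + 9/2) ~= +/-2.8025.
p^2 = 9/2 - 3*sqrt(5)/2 gives p = +/-sqrt(9/2 - 3*sqrt(5)/2) ~= +/-1.0705.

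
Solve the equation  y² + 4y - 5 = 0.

y = -5 or y = 1

Factor: (y + 5)(y - 1) = 0.
So y = -5 or y = 1.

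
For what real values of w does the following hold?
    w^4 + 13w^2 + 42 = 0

No real solutions.

Let u = w^2. The equation becomes u^2 + 13u + 42 = 0.
Factor: (u + 7)(u + 6) = 0, so u = -7 or u = -6.
w^2 = -7 < 0 has no real solution.
w^2 = -6 < 0 has no real solution.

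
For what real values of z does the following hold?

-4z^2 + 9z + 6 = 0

Discriminant: (9)^2 - 4*(-4)*6 = 177.
Quadratic formula: z = (-9 +/- sqrt(177)) / (-8).
So z = 9/8 - sqrt(177)/8 ~= -0.538 or z = 9/8 + sqrt(177)/8 ~= 2.788.

z = -0.538 or z = 2.788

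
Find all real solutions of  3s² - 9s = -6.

Bring every term to one side: 3s² - 9s + 6 = 0.
Factor: 3(s - 2)(s - 1) = 0.
So s = 2 or s = 1.

s = 1 or s = 2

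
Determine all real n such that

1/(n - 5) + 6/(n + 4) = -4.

n = -5.5365 or n = 4.7865

Multiply both sides by (n - 5)(n + 4):
(n + 4) + 6(n - 5) = -4(n - 5)(n + 4).
Expand and collect terms: -4n² - 3n + 106 = 0.
By the quadratic formula, n = (3 ± √1705) / -8, so n ≈ -5.5365 or n ≈ 4.7865.
Neither value makes a denominator zero (n ≠ 5, n ≠ -4), so both are valid.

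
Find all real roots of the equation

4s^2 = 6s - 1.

Rearrange to standard form: 4s^2 - 6s + 1 = 0.
Discriminant: (-6)^2 - 4*4*1 = 20.
Quadratic formula: s = (6 +/- sqrt(20)) / 8.
So s = sqrt(5)/4 + 3/4 ~= 1.309 or s = 3/4 - sqrt(5)/4 ~= 0.191.

s = 0.191 or s = 1.309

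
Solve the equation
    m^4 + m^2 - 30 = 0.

m = -2.2361 or m = 2.2361

Let u = m^2. The equation becomes u^2 + u - 30 = 0.
Factor: (u - 5)(u + 6) = 0, so u = 5 or u = -6.
m^2 = 5 gives m = +/-sqrt(5) ~= +/-2.2361.
m^2 = -6 < 0 has no real solution.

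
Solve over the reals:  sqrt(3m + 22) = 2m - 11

Square both sides: 3m + 22 = (2m - 11)^2.
Expand and rearrange: 4m^2 - 47m + 99 = 0.
Solving gives m = 9 or m = 2.75.
Check each candidate in the original equation:
  m = 9: sqrt(49) = 7, while 2m - 11 = 7 — valid.
  m = 2.75: sqrt(30.25) = 5.5, while 2m - 11 = -5.5 — extraneous.

m = 9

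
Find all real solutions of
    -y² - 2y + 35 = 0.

y = -7 or y = 5

Factor: -1(y + 7)(y - 5) = 0.
So y = -7 or y = 5.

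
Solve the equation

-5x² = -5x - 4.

x = -0.5247 or x = 1.5247

Rearrange to standard form: -5x² + 5x + 4 = 0.
Discriminant: (5)² − 4·(-5)·4 = 105.
Quadratic formula: x = (-5 ± √105) / (-10).
So x = 1/2 - √(105)/10 ≈ -0.5247 or x = 1/2 + √(105)/10 ≈ 1.5247.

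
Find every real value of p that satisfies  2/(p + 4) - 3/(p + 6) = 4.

p = -6.6302 or p = -3.6198

Multiply both sides by (p + 4)(p + 6):
2(p + 6) - 3(p + 4) = 4(p + 4)(p + 6).
Expand and collect terms: 4p² + 41p + 96 = 0.
By the quadratic formula, p = (-41 ± √145) / 8, so p ≈ -3.6198 or p ≈ -6.6302.
Neither value makes a denominator zero (p ≠ -4, p ≠ -6), so both are valid.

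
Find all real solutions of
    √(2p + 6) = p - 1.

Square both sides: 2p + 6 = (p - 1)².
Expand and rearrange: p² - 4p - 5 = 0.
Solving gives p = 5 or p = -1.
Check each candidate in the original equation:
  p = 5: √(16) = 4, while p - 1 = 4 — valid.
  p = -1: √(4) = 2, while p - 1 = -2 — extraneous.

p = 5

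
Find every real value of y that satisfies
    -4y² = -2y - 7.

y = -1.0963 or y = 1.5963

Rearrange to standard form: -4y² + 2y + 7 = 0.
Discriminant: (2)² − 4·(-4)·7 = 116.
Quadratic formula: y = (-2 ± √116) / (-8).
So y = 1/4 - √(29)/4 ≈ -1.0963 or y = 1/4 + √(29)/4 ≈ 1.5963.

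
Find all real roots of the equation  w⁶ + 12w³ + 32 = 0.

Let u = w³. The equation becomes u² + 12u + 32 = 0.
Factor: (u + 4)(u + 8) = 0, so u = -4 or u = -8.
w³ = -4 gives w = -∛(4) ≈ -1.5874.
w³ = -8 gives w = -2.

w = -2 or w = -1.5874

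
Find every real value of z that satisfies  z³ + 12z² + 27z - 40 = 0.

z = -8 or z = -5 or z = 1

Possible rational roots are divisors of -40. Testing z = -5 gives 0, so (z + 5) is a factor.
Divide: z³ + 12z² + 27z - 40 = (z + 5)(z² + 7z - 8).
Factor the quadratic: z = 1 or z = -8.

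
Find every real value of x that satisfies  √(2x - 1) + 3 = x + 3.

Isolate the radical: √(2x - 1) = x.
Square both sides: 2x - 1 = (x)².
Expand and rearrange: x² - 2x + 1 = 0.
This gives the repeated root x = 1.
Check in the original equation:
  x = 1: √(1) = 1, while x = 1 — valid.

x = 1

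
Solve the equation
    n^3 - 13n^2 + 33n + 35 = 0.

n = -0.7958 or n = 5 or n = 8.7958

Possible rational roots are divisors of 35. Testing n = 5 gives 0, so (n - 5) is a factor.
Divide: n^3 - 13n^2 + 33n + 35 = (n - 5)(n^2 - 8n - 7).
Apply the quadratic formula to n^2 - 8n - 7 = 0: n = (8 +/- sqrt(92))/2, i.e. n ~= 8.7958 or n ~= -0.7958.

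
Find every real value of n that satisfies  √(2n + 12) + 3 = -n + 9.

Isolate the radical: √(2n + 12) = -n + 6.
Square both sides: 2n + 12 = (-n + 6)².
Expand and rearrange: n² - 14n + 24 = 0.
Solving gives n = 12 or n = 2.
Check each candidate in the original equation:
  n = 12: √(36) = 6, while -n + 6 = -6 — extraneous.
  n = 2: √(16) = 4, while -n + 6 = 4 — valid.

n = 2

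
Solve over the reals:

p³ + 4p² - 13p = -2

p = -6.1623 or p = 0.1623 or p = 2

Rearrange: p³ + 4p² - 13p + 2 = 0.
Possible rational roots are divisors of 2. Testing p = 2 gives 0, so (p - 2) is a factor.
Divide: p³ + 4p² - 13p + 2 = (p - 2)(p² + 6p - 1).
Apply the quadratic formula to p² + 6p - 1 = 0: p = (-6 ± √40)/2, i.e. p ≈ 0.1623 or p ≈ -6.1623.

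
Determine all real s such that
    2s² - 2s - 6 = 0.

s = -1.3028 or s = 2.3028

Discriminant: (-2)² − 4·2·(-6) = 52.
Quadratic formula: s = (2 ± √52) / 4.
So s = 1/2 + √(13)/2 ≈ 2.3028 or s = 1/2 - √(13)/2 ≈ -1.3028.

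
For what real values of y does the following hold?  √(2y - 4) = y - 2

y = 2 or y = 4

Square both sides: 2y - 4 = (y - 2)².
Expand and rearrange: y² - 6y + 8 = 0.
Solving gives y = 4 or y = 2.
Check each candidate in the original equation:
  y = 4: √(4) = 2, while y - 2 = 2 — valid.
  y = 2: √(0) = 0, while y - 2 = 0 — valid.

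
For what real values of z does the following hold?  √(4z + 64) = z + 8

z = 0

Square both sides: 4z + 64 = (z + 8)².
Expand and rearrange: z² + 12z = 0.
Solving gives z = 0 or z = -12.
Check each candidate in the original equation:
  z = 0: √(64) = 8, while z + 8 = 8 — valid.
  z = -12: √(16) = 4, while z + 8 = -4 — extraneous.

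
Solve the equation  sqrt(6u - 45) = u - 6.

u = 9

Square both sides: 6u - 45 = (u - 6)^2.
Expand and rearrange: u^2 - 18u + 81 = 0.
This gives the repeated root u = 9.
Check in the original equation:
  u = 9: sqrt(9) = 3, while u - 6 = 3 — valid.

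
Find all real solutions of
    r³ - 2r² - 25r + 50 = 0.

Possible rational roots are divisors of 50. Testing r = 5 gives 0, so (r - 5) is a factor.
Divide: r³ - 2r² - 25r + 50 = (r - 5)(r² + 3r - 10).
Factor the quadratic: r = 2 or r = -5.

r = -5 or r = 2 or r = 5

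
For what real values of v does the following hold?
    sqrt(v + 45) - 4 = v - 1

Isolate the radical: sqrt(v + 45) = v + 3.
Square both sides: v + 45 = (v + 3)^2.
Expand and rearrange: v^2 + 5v - 36 = 0.
Solving gives v = 4 or v = -9.
Check each candidate in the original equation:
  v = 4: sqrt(49) = 7, while v + 3 = 7 — valid.
  v = -9: sqrt(36) = 6, while v + 3 = -6 — extraneous.

v = 4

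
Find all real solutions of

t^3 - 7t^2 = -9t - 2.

t = -0.1926 or t = 2 or t = 5.1926

Rearrange: t^3 - 7t^2 + 9t + 2 = 0.
Possible rational roots are divisors of 2. Testing t = 2 gives 0, so (t - 2) is a factor.
Divide: t^3 - 7t^2 + 9t + 2 = (t - 2)(t^2 - 5t - 1).
Apply the quadratic formula to t^2 - 5t - 1 = 0: t = (5 +/- sqrt(29))/2, i.e. t ~= 5.1926 or t ~= -0.1926.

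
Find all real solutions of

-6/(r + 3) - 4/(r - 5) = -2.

r = -0.772 or r = 7.772

Multiply both sides by (r + 3)(r - 5):
-6(r - 5) - 4(r + 3) = -2(r + 3)(r - 5).
Expand and collect terms: -2r^2 + 14r + 12 = 0.
By the quadratic formula, r = (-14 +/- sqrt(292)) / -4, so r ~= -0.772 or r ~= 7.772.
Neither value makes a denominator zero (r != -3, r != 5), so both are valid.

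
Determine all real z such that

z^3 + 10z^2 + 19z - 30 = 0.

z = -6 or z = -5 or z = 1

Possible rational roots are divisors of -30. Testing z = -5 gives 0, so (z + 5) is a factor.
Divide: z^3 + 10z^2 + 19z - 30 = (z + 5)(z^2 + 5z - 6).
Factor the quadratic: z = 1 or z = -6.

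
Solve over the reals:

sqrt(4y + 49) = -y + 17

y = 8

Square both sides: 4y + 49 = (-y + 17)^2.
Expand and rearrange: y^2 - 38y + 240 = 0.
Solving gives y = 30 or y = 8.
Check each candidate in the original equation:
  y = 30: sqrt(169) = 13, while -y + 17 = -13 — extraneous.
  y = 8: sqrt(81) = 9, while -y + 17 = 9 — valid.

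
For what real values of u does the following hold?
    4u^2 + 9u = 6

u = -2.788 or u = 0.538

Rearrange to standard form: 4u^2 + 9u - 6 = 0.
Discriminant: (9)^2 - 4*4*(-6) = 177.
Quadratic formula: u = (-9 +/- sqrt(177)) / 8.
So u = -9/8 + sqrt(177)/8 ~= 0.538 or u = -sqrt(177)/8 - 9/8 ~= -2.788.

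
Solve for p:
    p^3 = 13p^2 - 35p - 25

Rearrange: p^3 - 13p^2 + 35p + 25 = 0.
Possible rational roots are divisors of 25. Testing p = 5 gives 0, so (p - 5) is a factor.
Divide: p^3 - 13p^2 + 35p + 25 = (p - 5)(p^2 - 8p - 5).
Apply the quadratic formula to p^2 - 8p - 5 = 0: p = (8 +/- sqrt(84))/2, i.e. p ~= 8.5826 or p ~= -0.5826.

p = -0.5826 or p = 5 or p = 8.5826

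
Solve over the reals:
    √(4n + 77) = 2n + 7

Square both sides: 4n + 77 = (2n + 7)².
Expand and rearrange: 4n² + 24n - 28 = 0.
Solving gives n = 1 or n = -7.
Check each candidate in the original equation:
  n = 1: √(81) = 9, while 2n + 7 = 9 — valid.
  n = -7: √(49) = 7, while 2n + 7 = -7 — extraneous.

n = 1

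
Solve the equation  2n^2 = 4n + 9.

Rearrange to standard form: 2n^2 - 4n - 9 = 0.
Discriminant: (-4)^2 - 4*2*(-9) = 88.
Quadratic formula: n = (4 +/- sqrt(88)) / 4.
So n = 1 + sqrt(22)/2 ~= 3.3452 or n = 1 - sqrt(22)/2 ~= -1.3452.

n = -1.3452 or n = 3.3452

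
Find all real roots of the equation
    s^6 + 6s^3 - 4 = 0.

Let u = s^3. The equation becomes u^2 + 6u - 4 = 0.
By the quadratic formula, u = -3 + sqrt(13) or u = -sqrt(13) - 3.
s^3 = -3 + sqrt(13) gives s = (-3 + sqrt(13))^(1/3) ~= 0.846.
s^3 = -sqrt(13) - 3 gives s = -(3 + sqrt(13))^(1/3) ~= -1.8763.

s = -1.8763 or s = 0.846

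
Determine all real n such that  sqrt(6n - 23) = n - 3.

Square both sides: 6n - 23 = (n - 3)^2.
Expand and rearrange: n^2 - 12n + 32 = 0.
Solving gives n = 8 or n = 4.
Check each candidate in the original equation:
  n = 8: sqrt(25) = 5, while n - 3 = 5 — valid.
  n = 4: sqrt(1) = 1, while n - 3 = 1 — valid.

n = 4 or n = 8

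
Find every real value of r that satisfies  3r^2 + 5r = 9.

r = -2.7554 or r = 1.0888

Rearrange to standard form: 3r^2 + 5r - 9 = 0.
Discriminant: (5)^2 - 4*3*(-9) = 133.
Quadratic formula: r = (-5 +/- sqrt(133)) / 6.
So r = -5/6 + sqrt(133)/6 ~= 1.0888 or r = -sqrt(133)/6 - 5/6 ~= -2.7554.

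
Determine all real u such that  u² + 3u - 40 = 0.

u = -8 or u = 5

Factor: (u + 8)(u - 5) = 0.
So u = -8 or u = 5.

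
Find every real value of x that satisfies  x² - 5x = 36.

Bring every term to one side: x² - 5x - 36 = 0.
Factor: (x + 4)(x - 9) = 0.
So x = -4 or x = 9.

x = -4 or x = 9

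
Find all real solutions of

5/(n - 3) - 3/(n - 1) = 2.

n = 0.2087 or n = 4.7913

Multiply both sides by (n - 3)(n - 1):
5(n - 1) - 3(n - 3) = 2(n - 3)(n - 1).
Expand and collect terms: 2n^2 - 10n + 2 = 0.
By the quadratic formula, n = (10 +/- sqrt(84)) / 4, so n ~= 4.7913 or n ~= 0.2087.
Neither value makes a denominator zero (n != 3, n != 1), so both are valid.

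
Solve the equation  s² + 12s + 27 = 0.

Factor: (s + 3)(s + 9) = 0.
So s = -3 or s = -9.

s = -9 or s = -3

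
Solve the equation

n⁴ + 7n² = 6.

Let u = n². The equation becomes u² + 7u - 6 = 0.
By the quadratic formula, u = -7/2 + √(73)/2 or u = -√(73)/2 - 7/2.
n² = -7/2 + √(73)/2 gives n = ±√(-7/2 + √(73)/2) ≈ ±0.8786.
n² = -√(73)/2 - 7/2 < 0 has no real solution.

n = -0.8786 or n = 0.8786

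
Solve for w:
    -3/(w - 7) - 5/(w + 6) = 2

Multiply both sides by (w - 7)(w + 6):
-3(w + 6) - 5(w - 7) = 2(w - 7)(w + 6).
Expand and collect terms: 2w² + 6w - 101 = 0.
By the quadratic formula, w = (-6 ± √844) / 4, so w ≈ 5.7629 or w ≈ -8.7629.
Neither value makes a denominator zero (w ≠ 7, w ≠ -6), so both are valid.

w = -8.7629 or w = 5.7629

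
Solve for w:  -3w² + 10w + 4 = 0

w = -0.3609 or w = 3.6943

Discriminant: (10)² − 4·(-3)·4 = 148.
Quadratic formula: w = (-10 ± √148) / (-6).
So w = 5/3 - √(37)/3 ≈ -0.3609 or w = 5/3 + √(37)/3 ≈ 3.6943.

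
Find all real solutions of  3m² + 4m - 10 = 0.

m = -2.6103 or m = 1.277

Discriminant: (4)² − 4·3·(-10) = 136.
Quadratic formula: m = (-4 ± √136) / 6.
So m = -2/3 + √(34)/3 ≈ 1.277 or m = -√(34)/3 - 2/3 ≈ -2.6103.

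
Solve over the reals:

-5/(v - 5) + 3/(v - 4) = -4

Multiply both sides by (v - 5)(v - 4):
-5(v - 4) + 3(v - 5) = -4(v - 5)(v - 4).
Expand and collect terms: -4v² + 38v - 85 = 0.
By the quadratic formula, v = (-38 ± √84) / -8, so v ≈ 3.6044 or v ≈ 5.8956.
Neither value makes a denominator zero (v ≠ 5, v ≠ 4), so both are valid.

v = 3.6044 or v = 5.8956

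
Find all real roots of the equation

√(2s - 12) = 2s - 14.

Square both sides: 2s - 12 = (2s - 14)².
Expand and rearrange: 4s² - 58s + 208 = 0.
Solving gives s = 8 or s = 6.5.
Check each candidate in the original equation:
  s = 8: √(4) = 2, while 2s - 14 = 2 — valid.
  s = 6.5: √(1) = 1, while 2s - 14 = -1 — extraneous.

s = 8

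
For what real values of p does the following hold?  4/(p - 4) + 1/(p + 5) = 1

Multiply both sides by (p - 4)(p + 5):
4(p + 5) + (p - 4) = (p - 4)(p + 5).
Expand and collect terms: p^2 - 4p - 36 = 0.
By the quadratic formula, p = (4 +/- sqrt(160)) / 2, so p ~= 8.3246 or p ~= -4.3246.
Neither value makes a denominator zero (p != 4, p != -5), so both are valid.

p = -4.3246 or p = 8.3246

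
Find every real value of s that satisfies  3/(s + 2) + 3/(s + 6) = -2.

Multiply both sides by (s + 2)(s + 6):
3(s + 6) + 3(s + 2) = -2(s + 2)(s + 6).
Expand and collect terms: -2s² - 22s - 48 = 0.
Factor or apply the quadratic formula: s = -8 or s = -3.
Neither value makes a denominator zero (s ≠ -2, s ≠ -6), so both are valid.

s = -8 or s = -3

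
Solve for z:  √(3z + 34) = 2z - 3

z = 5

Square both sides: 3z + 34 = (2z - 3)².
Expand and rearrange: 4z² - 15z - 25 = 0.
Solving gives z = 5 or z = -1.25.
Check each candidate in the original equation:
  z = 5: √(49) = 7, while 2z - 3 = 7 — valid.
  z = -1.25: √(30.25) = 5.5, while 2z - 3 = -5.5 — extraneous.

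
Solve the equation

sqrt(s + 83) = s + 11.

s = -2

Square both sides: s + 83 = (s + 11)^2.
Expand and rearrange: s^2 + 21s + 38 = 0.
Solving gives s = -2 or s = -19.
Check each candidate in the original equation:
  s = -2: sqrt(81) = 9, while s + 11 = 9 — valid.
  s = -19: sqrt(64) = 8, while s + 11 = -8 — extraneous.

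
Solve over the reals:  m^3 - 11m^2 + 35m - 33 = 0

Possible rational roots are divisors of -33. Testing m = 3 gives 0, so (m - 3) is a factor.
Divide: m^3 - 11m^2 + 35m - 33 = (m - 3)(m^2 - 8m + 11).
Apply the quadratic formula to m^2 - 8m + 11 = 0: m = (8 +/- sqrt(20))/2, i.e. m ~= 6.2361 or m ~= 1.7639.

m = 1.7639 or m = 3 or m = 6.2361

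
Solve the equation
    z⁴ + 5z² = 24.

z = -1.7321 or z = 1.7321

Let u = z². The equation becomes u² + 5u - 24 = 0.
Factor: (u - 3)(u + 8) = 0, so u = 3 or u = -8.
z² = 3 gives z = ±√(3) ≈ ±1.7321.
z² = -8 < 0 has no real solution.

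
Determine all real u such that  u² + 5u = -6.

Bring every term to one side: u² + 5u + 6 = 0.
Factor: (u + 3)(u + 2) = 0.
So u = -3 or u = -2.

u = -3 or u = -2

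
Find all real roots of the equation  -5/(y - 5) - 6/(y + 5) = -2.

y = -2.7329 or y = 8.2329

Multiply both sides by (y - 5)(y + 5):
-5(y + 5) - 6(y - 5) = -2(y - 5)(y + 5).
Expand and collect terms: -2y² + 11y + 45 = 0.
By the quadratic formula, y = (-11 ± √481) / -4, so y ≈ -2.7329 or y ≈ 8.2329.
Neither value makes a denominator zero (y ≠ 5, y ≠ -5), so both are valid.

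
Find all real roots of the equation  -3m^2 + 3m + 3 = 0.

m = -0.618 or m = 1.618

Discriminant: (3)^2 - 4*(-3)*3 = 45.
Quadratic formula: m = (-3 +/- sqrt(45)) / (-6).
So m = 1/2 - sqrt(5)/2 ~= -0.618 or m = 1/2 + sqrt(5)/2 ~= 1.618.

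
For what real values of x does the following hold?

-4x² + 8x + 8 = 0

x = -0.7321 or x = 2.7321

Discriminant: (8)² − 4·(-4)·8 = 192.
Quadratic formula: x = (-8 ± √192) / (-8).
So x = 1 - √(3) ≈ -0.7321 or x = 1 + √(3) ≈ 2.7321.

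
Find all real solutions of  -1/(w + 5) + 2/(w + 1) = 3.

w = -5.2885 or w = -0.3782

Multiply both sides by (w + 5)(w + 1):
-(w + 1) + 2(w + 5) = 3(w + 5)(w + 1).
Expand and collect terms: 3w² + 17w + 6 = 0.
By the quadratic formula, w = (-17 ± √217) / 6, so w ≈ -0.3782 or w ≈ -5.2885.
Neither value makes a denominator zero (w ≠ -5, w ≠ -1), so both are valid.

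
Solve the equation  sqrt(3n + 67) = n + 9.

n = -1

Square both sides: 3n + 67 = (n + 9)^2.
Expand and rearrange: n^2 + 15n + 14 = 0.
Solving gives n = -1 or n = -14.
Check each candidate in the original equation:
  n = -1: sqrt(64) = 8, while n + 9 = 8 — valid.
  n = -14: sqrt(25) = 5, while n + 9 = -5 — extraneous.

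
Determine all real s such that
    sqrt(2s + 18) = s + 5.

Square both sides: 2s + 18 = (s + 5)^2.
Expand and rearrange: s^2 + 8s + 7 = 0.
Solving gives s = -1 or s = -7.
Check each candidate in the original equation:
  s = -1: sqrt(16) = 4, while s + 5 = 4 — valid.
  s = -7: sqrt(4) = 2, while s + 5 = -2 — extraneous.

s = -1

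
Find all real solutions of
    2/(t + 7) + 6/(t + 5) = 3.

Multiply both sides by (t + 7)(t + 5):
2(t + 5) + 6(t + 7) = 3(t + 7)(t + 5).
Expand and collect terms: 3t^2 + 28t + 53 = 0.
By the quadratic formula, t = (-28 +/- sqrt(148)) / 6, so t ~= -2.6391 or t ~= -6.6943.
Neither value makes a denominator zero (t != -7, t != -5), so both are valid.

t = -6.6943 or t = -2.6391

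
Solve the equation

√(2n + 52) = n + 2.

n = 6

Square both sides: 2n + 52 = (n + 2)².
Expand and rearrange: n² + 2n - 48 = 0.
Solving gives n = 6 or n = -8.
Check each candidate in the original equation:
  n = 6: √(64) = 8, while n + 2 = 8 — valid.
  n = -8: √(36) = 6, while n + 2 = -6 — extraneous.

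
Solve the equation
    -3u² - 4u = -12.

Rearrange to standard form: -3u² - 4u + 12 = 0.
Discriminant: (-4)² − 4·(-3)·12 = 160.
Quadratic formula: u = (4 ± √160) / (-6).
So u = -2·√(10)/3 - 2/3 ≈ -2.7749 or u = -2/3 + 2·√(10)/3 ≈ 1.4415.

u = -2.7749 or u = 1.4415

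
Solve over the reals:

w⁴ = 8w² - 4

Let u = w². The equation becomes u² - 8u + 4 = 0.
By the quadratic formula, u = 2·√(3) + 4 or u = 4 - 2·√(3).
w² = 2·√(3) + 4 gives w = ±(1 + √(3)) ≈ ±2.7321.
w² = 4 - 2·√(3) gives w = ±(-1 + √(3)) ≈ ±0.7321.

w = -2.7321 or w = -0.7321 or w = 0.7321 or w = 2.7321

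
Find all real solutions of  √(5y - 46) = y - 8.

Square both sides: 5y - 46 = (y - 8)².
Expand and rearrange: y² - 21y + 110 = 0.
Solving gives y = 11 or y = 10.
Check each candidate in the original equation:
  y = 11: √(9) = 3, while y - 8 = 3 — valid.
  y = 10: √(4) = 2, while y - 8 = 2 — valid.

y = 10 or y = 11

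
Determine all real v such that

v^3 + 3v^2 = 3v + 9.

v = -3 or v = -1.7321 or v = 1.7321

Rearrange: v^3 + 3v^2 - 3v - 9 = 0.
Possible rational roots are divisors of -9. Testing v = -3 gives 0, so (v + 3) is a factor.
Divide: v^3 + 3v^2 - 3v - 9 = (v + 3)(v^2 - 3).
Apply the quadratic formula to v^2 - 3 = 0: v = (0 +/- sqrt(12))/2, i.e. v ~= 1.7321 or v ~= -1.7321.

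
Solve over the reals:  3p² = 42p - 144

Bring every term to one side: 3p² - 42p + 144 = 0.
Factor: 3(p - 8)(p - 6) = 0.
So p = 8 or p = 6.

p = 6 or p = 8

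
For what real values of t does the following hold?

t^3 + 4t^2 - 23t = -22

Rearrange: t^3 + 4t^2 - 23t + 22 = 0.
Possible rational roots are divisors of 22. Testing t = 2 gives 0, so (t - 2) is a factor.
Divide: t^3 + 4t^2 - 23t + 22 = (t - 2)(t^2 + 6t - 11).
Apply the quadratic formula to t^2 + 6t - 11 = 0: t = (-6 +/- sqrt(80))/2, i.e. t ~= 1.4721 or t ~= -7.4721.

t = -7.4721 or t = 1.4721 or t = 2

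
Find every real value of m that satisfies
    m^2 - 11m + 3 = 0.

m = 0.2798 or m = 10.7202

Discriminant: (-11)^2 - 4*1*3 = 109.
Quadratic formula: m = (11 +/- sqrt(109)) / 2.
So m = sqrt(109)/2 + 11/2 ~= 10.7202 or m = 11/2 - sqrt(109)/2 ~= 0.2798.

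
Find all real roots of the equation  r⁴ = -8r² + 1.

Let u = r². The equation becomes u² + 8u - 1 = 0.
By the quadratic formula, u = -4 + √(17) or u = -√(17) - 4.
r² = -4 + √(17) gives r = ±√(-4 + √(17)) ≈ ±0.3509.
r² = -√(17) - 4 < 0 has no real solution.

r = -0.3509 or r = 0.3509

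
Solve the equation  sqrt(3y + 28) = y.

Square both sides: 3y + 28 = (y)^2.
Expand and rearrange: y^2 - 3y - 28 = 0.
Solving gives y = 7 or y = -4.
Check each candidate in the original equation:
  y = 7: sqrt(49) = 7, while y = 7 — valid.
  y = -4: sqrt(16) = 4, while y = -4 — extraneous.

y = 7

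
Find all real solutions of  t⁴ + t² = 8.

t = -1.5402 or t = 1.5402

Let u = t². The equation becomes u² + u - 8 = 0.
By the quadratic formula, u = -1/2 + √(33)/2 or u = -√(33)/2 - 1/2.
t² = -1/2 + √(33)/2 gives t = ±√(-1/2 + √(33)/2) ≈ ±1.5402.
t² = -√(33)/2 - 1/2 < 0 has no real solution.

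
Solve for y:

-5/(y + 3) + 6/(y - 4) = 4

Multiply both sides by (y + 3)(y - 4):
-5(y - 4) + 6(y + 3) = 4(y + 3)(y - 4).
Expand and collect terms: 4y² - 5y - 86 = 0.
By the quadratic formula, y = (5 ± √1401) / 8, so y ≈ 5.3037 or y ≈ -4.0537.
Neither value makes a denominator zero (y ≠ -3, y ≠ 4), so both are valid.

y = -4.0537 or y = 5.3037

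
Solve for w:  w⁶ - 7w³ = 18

Let u = w³. The equation becomes u² - 7u - 18 = 0.
Factor: (u + 2)(u - 9) = 0, so u = -2 or u = 9.
w³ = -2 gives w = -∛(2) ≈ -1.2599.
w³ = 9 gives w = ∛(9) ≈ 2.0801.

w = -1.2599 or w = 2.0801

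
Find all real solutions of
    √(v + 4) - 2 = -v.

v = 0

Isolate the radical: √(v + 4) = -v + 2.
Square both sides: v + 4 = (-v + 2)².
Expand and rearrange: v² - 5v = 0.
Solving gives v = 5 or v = 0.
Check each candidate in the original equation:
  v = 5: √(9) = 3, while -v + 2 = -3 — extraneous.
  v = 0: √(4) = 2, while -v + 2 = 2 — valid.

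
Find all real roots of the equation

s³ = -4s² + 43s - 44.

s = -9.1962 or s = 1.1962 or s = 4

Rearrange: s³ + 4s² - 43s + 44 = 0.
Possible rational roots are divisors of 44. Testing s = 4 gives 0, so (s - 4) is a factor.
Divide: s³ + 4s² - 43s + 44 = (s - 4)(s² + 8s - 11).
Apply the quadratic formula to s² + 8s - 11 = 0: s = (-8 ± √108)/2, i.e. s ≈ 1.1962 or s ≈ -9.1962.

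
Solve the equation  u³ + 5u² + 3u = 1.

u = -4.2361 or u = -1 or u = 0.2361

Rearrange: u³ + 5u² + 3u - 1 = 0.
Possible rational roots are divisors of -1. Testing u = -1 gives 0, so (u + 1) is a factor.
Divide: u³ + 5u² + 3u - 1 = (u + 1)(u² + 4u - 1).
Apply the quadratic formula to u² + 4u - 1 = 0: u = (-4 ± √20)/2, i.e. u ≈ 0.2361 or u ≈ -4.2361.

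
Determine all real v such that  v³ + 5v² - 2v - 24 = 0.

v = -4 or v = -3 or v = 2

Possible rational roots are divisors of -24. Testing v = 2 gives 0, so (v - 2) is a factor.
Divide: v³ + 5v² - 2v - 24 = (v - 2)(v² + 7v + 12).
Factor the quadratic: v = -3 or v = -4.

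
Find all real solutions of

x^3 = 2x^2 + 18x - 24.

x = -4 or x = 1.2679 or x = 4.7321

Rearrange: x^3 - 2x^2 - 18x + 24 = 0.
Possible rational roots are divisors of 24. Testing x = -4 gives 0, so (x + 4) is a factor.
Divide: x^3 - 2x^2 - 18x + 24 = (x + 4)(x^2 - 6x + 6).
Apply the quadratic formula to x^2 - 6x + 6 = 0: x = (6 +/- sqrt(12))/2, i.e. x ~= 4.7321 or x ~= 1.2679.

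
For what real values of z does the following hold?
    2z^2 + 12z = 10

z = -6.7417 or z = 0.7417

Rearrange to standard form: 2z^2 + 12z - 10 = 0.
Discriminant: (12)^2 - 4*2*(-10) = 224.
Quadratic formula: z = (-12 +/- sqrt(224)) / 4.
So z = -3 + sqrt(14) ~= 0.7417 or z = -sqrt(14) - 3 ~= -6.7417.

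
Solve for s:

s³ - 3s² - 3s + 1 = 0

Possible rational roots are divisors of 1. Testing s = -1 gives 0, so (s + 1) is a factor.
Divide: s³ - 3s² - 3s + 1 = (s + 1)(s² - 4s + 1).
Apply the quadratic formula to s² - 4s + 1 = 0: s = (4 ± √12)/2, i.e. s ≈ 3.7321 or s ≈ 0.2679.

s = -1 or s = 0.2679 or s = 3.7321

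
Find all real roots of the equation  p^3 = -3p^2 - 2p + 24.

p = 2

Rearrange: p^3 + 3p^2 + 2p - 24 = 0.
Possible rational roots are divisors of -24. Testing p = 2 gives 0, so (p - 2) is a factor.
Divide: p^3 + 3p^2 + 2p - 24 = (p - 2)(p^2 + 5p + 12).
The quadratic p^2 + 5p + 12 has discriminant -23 < 0, so no further real roots.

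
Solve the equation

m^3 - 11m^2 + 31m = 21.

Rearrange: m^3 - 11m^2 + 31m - 21 = 0.
Possible rational roots are divisors of -21. Testing m = 3 gives 0, so (m - 3) is a factor.
Divide: m^3 - 11m^2 + 31m - 21 = (m - 3)(m^2 - 8m + 7).
Factor the quadratic: m = 7 or m = 1.

m = 1 or m = 3 or m = 7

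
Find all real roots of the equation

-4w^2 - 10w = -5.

Rearrange to standard form: -4w^2 - 10w + 5 = 0.
Discriminant: (-10)^2 - 4*(-4)*5 = 180.
Quadratic formula: w = (10 +/- sqrt(180)) / (-8).
So w = -3*sqrt(5)/4 - 5/4 ~= -2.9271 or w = -5/4 + 3*sqrt(5)/4 ~= 0.4271.

w = -2.9271 or w = 0.4271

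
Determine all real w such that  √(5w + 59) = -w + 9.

Square both sides: 5w + 59 = (-w + 9)².
Expand and rearrange: w² - 23w + 22 = 0.
Solving gives w = 22 or w = 1.
Check each candidate in the original equation:
  w = 22: √(169) = 13, while -w + 9 = -13 — extraneous.
  w = 1: √(64) = 8, while -w + 9 = 8 — valid.

w = 1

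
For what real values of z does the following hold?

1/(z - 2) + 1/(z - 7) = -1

Multiply both sides by (z - 2)(z - 7):
(z - 7) + (z - 2) = -(z - 2)(z - 7).
Expand and collect terms: -z^2 + 7z - 5 = 0.
By the quadratic formula, z = (-7 +/- sqrt(29)) / -2, so z ~= 0.8074 or z ~= 6.1926.
Neither value makes a denominator zero (z != 2, z != 7), so both are valid.

z = 0.8074 or z = 6.1926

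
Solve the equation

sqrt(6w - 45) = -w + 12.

Square both sides: 6w - 45 = (-w + 12)^2.
Expand and rearrange: w^2 - 30w + 189 = 0.
Solving gives w = 21 or w = 9.
Check each candidate in the original equation:
  w = 21: sqrt(81) = 9, while -w + 12 = -9 — extraneous.
  w = 9: sqrt(9) = 3, while -w + 12 = 3 — valid.

w = 9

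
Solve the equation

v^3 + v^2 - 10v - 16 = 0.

Possible rational roots are divisors of -16. Testing v = -2 gives 0, so (v + 2) is a factor.
Divide: v^3 + v^2 - 10v - 16 = (v + 2)(v^2 - v - 8).
Apply the quadratic formula to v^2 - v - 8 = 0: v = (1 +/- sqrt(33))/2, i.e. v ~= 3.3723 or v ~= -2.3723.

v = -2.3723 or v = -2 or v = 3.3723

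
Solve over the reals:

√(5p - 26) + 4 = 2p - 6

p = 5.25 or p = 6

Isolate the radical: √(5p - 26) = 2p - 10.
Square both sides: 5p - 26 = (2p - 10)².
Expand and rearrange: 4p² - 45p + 126 = 0.
Solving gives p = 6 or p = 5.25.
Check each candidate in the original equation:
  p = 6: √(4) = 2, while 2p - 10 = 2 — valid.
  p = 5.25: √(0.25) = 0.5, while 2p - 10 = 0.5 — valid.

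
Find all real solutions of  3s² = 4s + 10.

s = -1.277 or s = 2.6103

Rearrange to standard form: 3s² - 4s - 10 = 0.
Discriminant: (-4)² − 4·3·(-10) = 136.
Quadratic formula: s = (4 ± √136) / 6.
So s = 2/3 + √(34)/3 ≈ 2.6103 or s = 2/3 - √(34)/3 ≈ -1.277.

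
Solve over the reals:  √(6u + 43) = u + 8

u = -7 or u = -3

Square both sides: 6u + 43 = (u + 8)².
Expand and rearrange: u² + 10u + 21 = 0.
Solving gives u = -3 or u = -7.
Check each candidate in the original equation:
  u = -3: √(25) = 5, while u + 8 = 5 — valid.
  u = -7: √(1) = 1, while u + 8 = 1 — valid.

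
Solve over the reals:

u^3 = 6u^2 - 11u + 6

u = 1 or u = 2 or u = 3

Rearrange: u^3 - 6u^2 + 11u - 6 = 0.
Possible rational roots are divisors of -6. Testing u = 1 gives 0, so (u - 1) is a factor.
Divide: u^3 - 6u^2 + 11u - 6 = (u - 1)(u^2 - 5u + 6).
Factor the quadratic: u = 3 or u = 2.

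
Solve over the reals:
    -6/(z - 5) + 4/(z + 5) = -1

z = -7.7178 or z = 9.7178

Multiply both sides by (z - 5)(z + 5):
-6(z + 5) + 4(z - 5) = -(z - 5)(z + 5).
Expand and collect terms: -z^2 + 2z + 75 = 0.
By the quadratic formula, z = (-2 +/- sqrt(304)) / -2, so z ~= -7.7178 or z ~= 9.7178.
Neither value makes a denominator zero (z != 5, z != -5), so both are valid.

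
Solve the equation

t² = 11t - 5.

Rearrange to standard form: t² - 11t + 5 = 0.
Discriminant: (-11)² − 4·1·5 = 101.
Quadratic formula: t = (11 ± √101) / 2.
So t = √(101)/2 + 11/2 ≈ 10.5249 or t = 11/2 - √(101)/2 ≈ 0.4751.

t = 0.4751 or t = 10.5249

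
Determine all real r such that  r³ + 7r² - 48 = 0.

r = -5.2749 or r = -4 or r = 2.2749

Possible rational roots are divisors of -48. Testing r = -4 gives 0, so (r + 4) is a factor.
Divide: r³ + 7r² - 48 = (r + 4)(r² + 3r - 12).
Apply the quadratic formula to r² + 3r - 12 = 0: r = (-3 ± √57)/2, i.e. r ≈ 2.2749 or r ≈ -5.2749.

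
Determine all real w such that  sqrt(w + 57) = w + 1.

w = 7

Square both sides: w + 57 = (w + 1)^2.
Expand and rearrange: w^2 + w - 56 = 0.
Solving gives w = 7 or w = -8.
Check each candidate in the original equation:
  w = 7: sqrt(64) = 8, while w + 1 = 8 — valid.
  w = -8: sqrt(49) = 7, while w + 1 = -7 — extraneous.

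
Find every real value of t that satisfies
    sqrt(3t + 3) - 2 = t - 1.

t = -1 or t = 2

Isolate the radical: sqrt(3t + 3) = t + 1.
Square both sides: 3t + 3 = (t + 1)^2.
Expand and rearrange: t^2 - t - 2 = 0.
Solving gives t = 2 or t = -1.
Check each candidate in the original equation:
  t = 2: sqrt(9) = 3, while t + 1 = 3 — valid.
  t = -1: sqrt(0) = 0, while t + 1 = 0 — valid.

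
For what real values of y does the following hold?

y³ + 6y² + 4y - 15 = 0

Possible rational roots are divisors of -15. Testing y = -3 gives 0, so (y + 3) is a factor.
Divide: y³ + 6y² + 4y - 15 = (y + 3)(y² + 3y - 5).
Apply the quadratic formula to y² + 3y - 5 = 0: y = (-3 ± √29)/2, i.e. y ≈ 1.1926 or y ≈ -4.1926.

y = -4.1926 or y = -3 or y = 1.1926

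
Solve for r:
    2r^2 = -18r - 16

r = -8 or r = -1

Bring every term to one side: 2r^2 + 18r + 16 = 0.
Factor: 2(r + 8)(r + 1) = 0.
So r = -8 or r = -1.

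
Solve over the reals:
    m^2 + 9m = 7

Rearrange to standard form: m^2 + 9m - 7 = 0.
Discriminant: (9)^2 - 4*1*(-7) = 109.
Quadratic formula: m = (-9 +/- sqrt(109)) / 2.
So m = -9/2 + sqrt(109)/2 ~= 0.7202 or m = -sqrt(109)/2 - 9/2 ~= -9.7202.

m = -9.7202 or m = 0.7202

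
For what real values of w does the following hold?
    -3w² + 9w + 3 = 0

w = -0.3028 or w = 3.3028

Discriminant: (9)² − 4·(-3)·3 = 117.
Quadratic formula: w = (-9 ± √117) / (-6).
So w = 3/2 - √(13)/2 ≈ -0.3028 or w = 3/2 + √(13)/2 ≈ 3.3028.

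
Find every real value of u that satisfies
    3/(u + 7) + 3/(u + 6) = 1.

Multiply both sides by (u + 7)(u + 6):
3(u + 6) + 3(u + 7) = (u + 7)(u + 6).
Expand and collect terms: u² + 7u + 3 = 0.
By the quadratic formula, u = (-7 ± √37) / 2, so u ≈ -0.4586 or u ≈ -6.5414.
Neither value makes a denominator zero (u ≠ -7, u ≠ -6), so both are valid.

u = -6.5414 or u = -0.4586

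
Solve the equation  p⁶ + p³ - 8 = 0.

Let u = p³. The equation becomes u² + u - 8 = 0.
By the quadratic formula, u = -1/2 + √(33)/2 or u = -√(33)/2 - 1/2.
p³ = -1/2 + √(33)/2 gives p = ∛(-1/2 + √(33)/2) ≈ 1.3337.
p³ = -√(33)/2 - 1/2 gives p = -∛(1/2 + √(33)/2) ≈ -1.4996.

p = -1.4996 or p = 1.3337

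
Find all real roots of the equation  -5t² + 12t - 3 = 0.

t = 0.2835 or t = 2.1165

Discriminant: (12)² − 4·(-5)·(-3) = 84.
Quadratic formula: t = (-12 ± √84) / (-10).
So t = 6/5 - √(21)/5 ≈ 0.2835 or t = √(21)/5 + 6/5 ≈ 2.1165.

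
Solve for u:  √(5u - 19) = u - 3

Square both sides: 5u - 19 = (u - 3)².
Expand and rearrange: u² - 11u + 28 = 0.
Solving gives u = 7 or u = 4.
Check each candidate in the original equation:
  u = 7: √(16) = 4, while u - 3 = 4 — valid.
  u = 4: √(1) = 1, while u - 3 = 1 — valid.

u = 4 or u = 7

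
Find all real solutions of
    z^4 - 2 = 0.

Let u = z^2. The equation becomes u^2 - 2 = 0.
By the quadratic formula, u = sqrt(2) or u = -sqrt(2).
z^2 = sqrt(2) gives z = +/-2**(1/4) ~= +/-1.1892.
z^2 = -sqrt(2) < 0 has no real solution.

z = -1.1892 or z = 1.1892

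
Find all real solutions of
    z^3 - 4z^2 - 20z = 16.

z = -2 or z = -1.1231 or z = 7.1231

Rearrange: z^3 - 4z^2 - 20z - 16 = 0.
Possible rational roots are divisors of -16. Testing z = -2 gives 0, so (z + 2) is a factor.
Divide: z^3 - 4z^2 - 20z - 16 = (z + 2)(z^2 - 6z - 8).
Apply the quadratic formula to z^2 - 6z - 8 = 0: z = (6 +/- sqrt(68))/2, i.e. z ~= 7.1231 or z ~= -1.1231.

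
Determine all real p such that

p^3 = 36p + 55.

p = -5 or p = -1.6533 or p = 6.6533

Rearrange: p^3 - 36p - 55 = 0.
Possible rational roots are divisors of -55. Testing p = -5 gives 0, so (p + 5) is a factor.
Divide: p^3 - 36p - 55 = (p + 5)(p^2 - 5p - 11).
Apply the quadratic formula to p^2 - 5p - 11 = 0: p = (5 +/- sqrt(69))/2, i.e. p ~= 6.6533 or p ~= -1.6533.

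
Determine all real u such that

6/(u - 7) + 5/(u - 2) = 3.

u = 3.1015 or u = 9.5651

Multiply both sides by (u - 7)(u - 2):
6(u - 2) + 5(u - 7) = 3(u - 7)(u - 2).
Expand and collect terms: 3u² - 38u + 89 = 0.
By the quadratic formula, u = (38 ± √376) / 6, so u ≈ 9.5651 or u ≈ 3.1015.
Neither value makes a denominator zero (u ≠ 7, u ≠ 2), so both are valid.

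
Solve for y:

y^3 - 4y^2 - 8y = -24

Rearrange: y^3 - 4y^2 - 8y + 24 = 0.
Possible rational roots are divisors of 24. Testing y = 2 gives 0, so (y - 2) is a factor.
Divide: y^3 - 4y^2 - 8y + 24 = (y - 2)(y^2 - 2y - 12).
Apply the quadratic formula to y^2 - 2y - 12 = 0: y = (2 +/- sqrt(52))/2, i.e. y ~= 4.6056 or y ~= -2.6056.

y = -2.6056 or y = 2 or y = 4.6056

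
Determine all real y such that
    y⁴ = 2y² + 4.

y = -1.7989 or y = 1.7989

Let u = y². The equation becomes u² - 2u - 4 = 0.
By the quadratic formula, u = 1 + √(5) or u = 1 - √(5).
y² = 1 + √(5) gives y = ±√(1 + √(5)) ≈ ±1.7989.
y² = 1 - √(5) < 0 has no real solution.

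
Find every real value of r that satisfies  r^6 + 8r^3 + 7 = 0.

Let u = r^3. The equation becomes u^2 + 8u + 7 = 0.
Factor: (u + 7)(u + 1) = 0, so u = -7 or u = -1.
r^3 = -7 gives r = -(7)^(1/3) ~= -1.9129.
r^3 = -1 gives r = -1.

r = -1.9129 or r = -1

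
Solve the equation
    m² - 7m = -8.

Rearrange to standard form: m² - 7m + 8 = 0.
Discriminant: (-7)² − 4·1·8 = 17.
Quadratic formula: m = (7 ± √17) / 2.
So m = √(17)/2 + 7/2 ≈ 5.5616 or m = 7/2 - √(17)/2 ≈ 1.4384.

m = 1.4384 or m = 5.5616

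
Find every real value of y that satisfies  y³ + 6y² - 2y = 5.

y = -6.1926 or y = -0.8074 or y = 1

Rearrange: y³ + 6y² - 2y - 5 = 0.
Possible rational roots are divisors of -5. Testing y = 1 gives 0, so (y - 1) is a factor.
Divide: y³ + 6y² - 2y - 5 = (y - 1)(y² + 7y + 5).
Apply the quadratic formula to y² + 7y + 5 = 0: y = (-7 ± √29)/2, i.e. y ≈ -0.8074 or y ≈ -6.1926.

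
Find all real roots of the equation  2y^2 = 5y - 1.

y = 0.2192 or y = 2.2808

Rearrange to standard form: 2y^2 - 5y + 1 = 0.
Discriminant: (-5)^2 - 4*2*1 = 17.
Quadratic formula: y = (5 +/- sqrt(17)) / 4.
So y = sqrt(17)/4 + 5/4 ~= 2.2808 or y = 5/4 - sqrt(17)/4 ~= 0.2192.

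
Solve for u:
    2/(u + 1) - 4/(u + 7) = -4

u = -5.886 or u = -1.614

Multiply both sides by (u + 1)(u + 7):
2(u + 7) - 4(u + 1) = -4(u + 1)(u + 7).
Expand and collect terms: -4u^2 - 30u - 38 = 0.
By the quadratic formula, u = (30 +/- sqrt(292)) / -8, so u ~= -5.886 or u ~= -1.614.
Neither value makes a denominator zero (u != -1, u != -7), so both are valid.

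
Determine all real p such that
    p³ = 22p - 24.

Rearrange: p³ - 22p + 24 = 0.
Possible rational roots are divisors of 24. Testing p = 4 gives 0, so (p - 4) is a factor.
Divide: p³ - 22p + 24 = (p - 4)(p² + 4p - 6).
Apply the quadratic formula to p² + 4p - 6 = 0: p = (-4 ± √40)/2, i.e. p ≈ 1.1623 or p ≈ -5.1623.

p = -5.1623 or p = 1.1623 or p = 4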